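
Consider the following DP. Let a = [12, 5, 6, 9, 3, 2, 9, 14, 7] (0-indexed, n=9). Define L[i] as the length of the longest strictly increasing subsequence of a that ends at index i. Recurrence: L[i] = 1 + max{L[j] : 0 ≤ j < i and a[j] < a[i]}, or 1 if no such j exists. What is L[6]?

   i    0    1    2    3    4    5    6    7    8
a[i]   12    5    6    9    3    2    9   14    7
L[i]    1    1    2    3    1    1    3    4    3

3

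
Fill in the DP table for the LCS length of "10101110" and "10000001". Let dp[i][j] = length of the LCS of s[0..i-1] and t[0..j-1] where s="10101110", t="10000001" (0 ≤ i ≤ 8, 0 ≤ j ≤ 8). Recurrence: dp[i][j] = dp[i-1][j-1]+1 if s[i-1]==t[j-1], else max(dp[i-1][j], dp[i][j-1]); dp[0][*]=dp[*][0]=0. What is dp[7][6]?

   ''  1  0  0  0  0  0  0  1
''  0  0  0  0  0  0  0  0  0
 1  0  1  1  1  1  1  1  1  1
 0  0  1  2  2  2  2  2  2  2
 1  0  1  2  2  2  2  2  2  3
 0  0  1  2  3  3  3  3  3  3
 1  0  1  2  3  3  3  3  3  4
 1  0  1  2  3  3  3  3  3  4
 1  0  1  2  3  3  3  3  3  4
 0  0  1  2  3  4  4  4  4  4

3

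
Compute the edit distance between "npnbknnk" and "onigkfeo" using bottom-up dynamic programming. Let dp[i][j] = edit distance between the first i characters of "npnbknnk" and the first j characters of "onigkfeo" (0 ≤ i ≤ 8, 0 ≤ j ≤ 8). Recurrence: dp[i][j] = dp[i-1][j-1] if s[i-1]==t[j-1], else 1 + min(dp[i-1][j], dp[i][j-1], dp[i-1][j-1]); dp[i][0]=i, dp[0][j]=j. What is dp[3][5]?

   ''  o  n  i  g  k  f  e  o
''  0  1  2  3  4  5  6  7  8
 n  1  1  1  2  3  4  5  6  7
 p  2  2  2  2  3  4  5  6  7
 n  3  3  2  3  3  4  5  6  7
 b  4  4  3  3  4  4  5  6  7
 k  5  5  4  4  4  4  5  6  7
 n  6  6  5  5  5  5  5  6  7
 n  7  7  6  6  6  6  6  6  7
 k  8  8  7  7  7  6  7  7  7

4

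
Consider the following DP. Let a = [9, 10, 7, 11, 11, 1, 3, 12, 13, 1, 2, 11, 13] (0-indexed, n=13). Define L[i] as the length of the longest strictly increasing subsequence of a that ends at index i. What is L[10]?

2

   i    0    1    2    3    4    5    6    7    8    9   10   11   12
a[i]    9   10    7   11   11    1    3   12   13    1    2   11   13
L[i]    1    2    1    3    3    1    2    4    5    1    2    3    5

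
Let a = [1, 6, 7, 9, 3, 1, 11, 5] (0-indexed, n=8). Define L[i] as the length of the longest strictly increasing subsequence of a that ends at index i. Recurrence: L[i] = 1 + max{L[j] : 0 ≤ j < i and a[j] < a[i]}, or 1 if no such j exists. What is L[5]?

   i    0    1    2    3    4    5    6    7
a[i]    1    6    7    9    3    1   11    5
L[i]    1    2    3    4    2    1    5    3

1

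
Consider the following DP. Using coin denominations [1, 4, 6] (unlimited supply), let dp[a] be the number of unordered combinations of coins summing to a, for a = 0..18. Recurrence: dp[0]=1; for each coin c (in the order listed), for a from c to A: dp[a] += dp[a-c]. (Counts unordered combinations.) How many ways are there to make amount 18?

after  coin     0     1     2     3     4     5     6     7     8     9    10    11    12    13    14    15    16    17    18
          1     1     1     1     1     1     1     1     1     1     1     1     1     1     1     1     1     1     1     1
          4     1     1     1     1     2     2     2     2     3     3     3     3     4     4     4     4     5     5     5
          6     1     1     1     1     2     2     3     3     4     4     5     5     7     7     8     8    10    10    12

12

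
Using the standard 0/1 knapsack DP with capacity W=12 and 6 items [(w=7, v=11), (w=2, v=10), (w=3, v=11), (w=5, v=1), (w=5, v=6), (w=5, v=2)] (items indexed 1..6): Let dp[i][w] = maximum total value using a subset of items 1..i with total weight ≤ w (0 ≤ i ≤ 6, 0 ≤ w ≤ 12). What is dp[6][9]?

i\w   0   1   2   3   4   5   6   7   8   9  10  11  12
  0   0   0   0   0   0   0   0   0   0   0   0   0   0
  1   0   0   0   0   0   0   0  11  11  11  11  11  11
  2   0   0  10  10  10  10  10  11  11  21  21  21  21
  3   0   0  10  11  11  21  21  21  21  21  22  22  32
  4   0   0  10  11  11  21  21  21  21  21  22  22  32
  5   0   0  10  11  11  21  21  21  21  21  27  27  32
  6   0   0  10  11  11  21  21  21  21  21  27  27  32

21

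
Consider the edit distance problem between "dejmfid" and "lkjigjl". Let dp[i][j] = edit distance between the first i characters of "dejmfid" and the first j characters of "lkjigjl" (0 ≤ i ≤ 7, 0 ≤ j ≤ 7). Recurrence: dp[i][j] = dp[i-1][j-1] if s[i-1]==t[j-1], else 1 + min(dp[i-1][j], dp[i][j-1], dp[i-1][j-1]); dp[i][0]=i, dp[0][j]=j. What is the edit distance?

   ''  l  k  j  i  g  j  l
''  0  1  2  3  4  5  6  7
 d  1  1  2  3  4  5  6  7
 e  2  2  2  3  4  5  6  7
 j  3  3  3  2  3  4  5  6
 m  4  4  4  3  3  4  5  6
 f  5  5  5  4  4  4  5  6
 i  6  6  6  5  4  5  5  6
 d  7  7  7  6  5  5  6  6

6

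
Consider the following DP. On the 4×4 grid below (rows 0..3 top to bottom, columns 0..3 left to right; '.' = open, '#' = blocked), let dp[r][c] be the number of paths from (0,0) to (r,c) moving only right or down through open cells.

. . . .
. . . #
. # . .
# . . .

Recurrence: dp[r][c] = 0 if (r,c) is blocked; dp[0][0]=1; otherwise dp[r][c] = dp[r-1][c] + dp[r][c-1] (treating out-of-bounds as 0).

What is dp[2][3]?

r\c   0   1   2   3
  0   1   1   1   1
  1   1   2   3   0
  2   1   0   3   3
  3   0   0   3   6

3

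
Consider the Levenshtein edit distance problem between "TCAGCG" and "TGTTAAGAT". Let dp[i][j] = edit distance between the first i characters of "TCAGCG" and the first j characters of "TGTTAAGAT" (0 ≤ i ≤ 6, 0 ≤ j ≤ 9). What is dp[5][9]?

   ''  T  G  T  T  A  A  G  A  T
''  0  1  2  3  4  5  6  7  8  9
 T  1  0  1  2  3  4  5  6  7  8
 C  2  1  1  2  3  4  5  6  7  8
 A  3  2  2  2  3  3  4  5  6  7
 G  4  3  2  3  3  4  4  4  5  6
 C  5  4  3  3  4  4  5  5  5  6
 G  6  5  4  4  4  5  5  5  6  6

6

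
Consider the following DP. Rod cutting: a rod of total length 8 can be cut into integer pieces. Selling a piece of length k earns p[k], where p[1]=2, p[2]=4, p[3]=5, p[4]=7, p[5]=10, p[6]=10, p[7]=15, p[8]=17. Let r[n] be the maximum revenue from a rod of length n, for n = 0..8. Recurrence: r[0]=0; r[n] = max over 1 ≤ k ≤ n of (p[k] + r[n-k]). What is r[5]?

10

   n    0    1    2    3    4    5    6    7    8
r[n]    0    2    4    6    8   10   12   15   17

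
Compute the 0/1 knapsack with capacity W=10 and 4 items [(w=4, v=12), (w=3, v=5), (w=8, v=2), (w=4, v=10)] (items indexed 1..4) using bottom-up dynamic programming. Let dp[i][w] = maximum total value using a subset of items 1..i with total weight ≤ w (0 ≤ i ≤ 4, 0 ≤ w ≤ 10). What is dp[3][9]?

i\w   0   1   2   3   4   5   6   7   8   9  10
  0   0   0   0   0   0   0   0   0   0   0   0
  1   0   0   0   0  12  12  12  12  12  12  12
  2   0   0   0   5  12  12  12  17  17  17  17
  3   0   0   0   5  12  12  12  17  17  17  17
  4   0   0   0   5  12  12  12  17  22  22  22

17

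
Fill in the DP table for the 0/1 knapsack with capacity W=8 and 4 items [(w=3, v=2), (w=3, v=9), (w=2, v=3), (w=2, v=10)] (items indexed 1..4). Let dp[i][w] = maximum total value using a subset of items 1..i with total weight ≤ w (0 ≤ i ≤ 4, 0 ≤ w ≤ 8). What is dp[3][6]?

12

i\w   0   1   2   3   4   5   6   7   8
  0   0   0   0   0   0   0   0   0   0
  1   0   0   0   2   2   2   2   2   2
  2   0   0   0   9   9   9  11  11  11
  3   0   0   3   9   9  12  12  12  14
  4   0   0  10  10  13  19  19  22  22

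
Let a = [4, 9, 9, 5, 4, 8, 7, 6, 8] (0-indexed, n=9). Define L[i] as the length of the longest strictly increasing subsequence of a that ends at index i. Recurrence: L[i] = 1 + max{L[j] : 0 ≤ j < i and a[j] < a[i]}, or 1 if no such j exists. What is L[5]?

   i    0    1    2    3    4    5    6    7    8
a[i]    4    9    9    5    4    8    7    6    8
L[i]    1    2    2    2    1    3    3    3    4

3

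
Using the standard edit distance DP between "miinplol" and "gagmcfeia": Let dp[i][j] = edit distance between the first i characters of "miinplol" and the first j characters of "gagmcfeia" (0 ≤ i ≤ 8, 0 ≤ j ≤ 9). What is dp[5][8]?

   ''  g  a  g  m  c  f  e  i  a
''  0  1  2  3  4  5  6  7  8  9
 m  1  1  2  3  3  4  5  6  7  8
 i  2  2  2  3  4  4  5  6  6  7
 i  3  3  3  3  4  5  5  6  6  7
 n  4  4  4  4  4  5  6  6  7  7
 p  5  5  5  5  5  5  6  7  7  8
 l  6  6  6  6  6  6  6  7  8  8
 o  7  7  7  7  7  7  7  7  8  9
 l  8  8  8  8  8  8  8  8  8  9

7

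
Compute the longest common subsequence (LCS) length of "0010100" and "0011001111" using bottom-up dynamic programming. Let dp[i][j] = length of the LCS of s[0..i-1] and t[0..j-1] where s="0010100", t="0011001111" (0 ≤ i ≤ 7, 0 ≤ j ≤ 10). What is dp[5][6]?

4

   ''  0  0  1  1  0  0  1  1  1  1
''  0  0  0  0  0  0  0  0  0  0  0
 0  0  1  1  1  1  1  1  1  1  1  1
 0  0  1  2  2  2  2  2  2  2  2  2
 1  0  1  2  3  3  3  3  3  3  3  3
 0  0  1  2  3  3  4  4  4  4  4  4
 1  0  1  2  3  4  4  4  5  5  5  5
 0  0  1  2  3  4  5  5  5  5  5  5
 0  0  1  2  3  4  5  6  6  6  6  6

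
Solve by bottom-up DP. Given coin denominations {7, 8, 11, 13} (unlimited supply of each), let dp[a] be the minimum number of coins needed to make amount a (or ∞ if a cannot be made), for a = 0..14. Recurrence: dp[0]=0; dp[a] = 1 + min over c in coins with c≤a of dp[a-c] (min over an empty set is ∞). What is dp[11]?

1

 a  0  1  2  3  4  5  6  7  8  9 10 11 12 13 14
dp  0  -  -  -  -  -  -  1  1  -  -  1  -  1  2
(- denotes ∞ / unreachable)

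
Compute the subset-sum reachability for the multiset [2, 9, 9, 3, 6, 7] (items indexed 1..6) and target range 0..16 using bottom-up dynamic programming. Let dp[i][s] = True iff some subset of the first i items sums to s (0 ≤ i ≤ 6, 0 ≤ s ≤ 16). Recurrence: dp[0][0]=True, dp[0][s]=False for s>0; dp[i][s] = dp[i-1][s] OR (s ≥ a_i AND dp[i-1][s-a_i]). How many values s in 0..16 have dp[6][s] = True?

i\s   0   1   2   3   4   5   6   7   8   9  10  11  12  13  14  15  16
  0   T   F   F   F   F   F   F   F   F   F   F   F   F   F   F   F   F
  1   T   F   T   F   F   F   F   F   F   F   F   F   F   F   F   F   F
  2   T   F   T   F   F   F   F   F   F   T   F   T   F   F   F   F   F
  3   T   F   T   F   F   F   F   F   F   T   F   T   F   F   F   F   F
  4   T   F   T   T   F   T   F   F   F   T   F   T   T   F   T   F   F
  5   T   F   T   T   F   T   T   F   T   T   F   T   T   F   T   T   F
  6   T   F   T   T   F   T   T   T   T   T   T   T   T   T   T   T   T

15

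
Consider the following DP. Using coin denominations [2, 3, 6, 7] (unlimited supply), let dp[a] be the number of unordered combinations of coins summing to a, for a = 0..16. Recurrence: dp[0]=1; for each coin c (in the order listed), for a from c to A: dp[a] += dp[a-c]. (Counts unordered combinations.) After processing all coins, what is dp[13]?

after  coin     0     1     2     3     4     5     6     7     8     9    10    11    12    13    14    15    16
          2     1     0     1     0     1     0     1     0     1     0     1     0     1     0     1     0     1
          3     1     0     1     1     1     1     2     1     2     2     2     2     3     2     3     3     3
          6     1     0     1     1     1     1     3     1     3     3     3     3     6     3     6     6     6
          7     1     0     1     1     1     1     3     2     3     4     4     4     7     6     8     9    10

6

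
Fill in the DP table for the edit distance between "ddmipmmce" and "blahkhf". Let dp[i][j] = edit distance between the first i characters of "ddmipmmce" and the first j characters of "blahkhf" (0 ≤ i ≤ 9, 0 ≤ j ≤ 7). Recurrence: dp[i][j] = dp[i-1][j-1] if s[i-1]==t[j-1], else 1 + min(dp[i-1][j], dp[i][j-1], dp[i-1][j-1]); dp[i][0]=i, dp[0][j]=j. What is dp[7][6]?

7

   ''  b  l  a  h  k  h  f
''  0  1  2  3  4  5  6  7
 d  1  1  2  3  4  5  6  7
 d  2  2  2  3  4  5  6  7
 m  3  3  3  3  4  5  6  7
 i  4  4  4  4  4  5  6  7
 p  5  5  5  5  5  5  6  7
 m  6  6  6  6  6  6  6  7
 m  7  7  7  7  7  7  7  7
 c  8  8  8  8  8  8  8  8
 e  9  9  9  9  9  9  9  9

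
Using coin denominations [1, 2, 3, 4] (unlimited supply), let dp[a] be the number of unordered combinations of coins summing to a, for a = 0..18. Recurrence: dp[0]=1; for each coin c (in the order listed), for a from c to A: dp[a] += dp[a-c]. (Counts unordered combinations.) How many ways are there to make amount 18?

after  coin     0     1     2     3     4     5     6     7     8     9    10    11    12    13    14    15    16    17    18
          1     1     1     1     1     1     1     1     1     1     1     1     1     1     1     1     1     1     1     1
          2     1     1     2     2     3     3     4     4     5     5     6     6     7     7     8     8     9     9    10
          3     1     1     2     3     4     5     7     8    10    12    14    16    19    21    24    27    30    33    37
          4     1     1     2     3     5     6     9    11    15    18    23    27    34    39    47    54    64    72    84

84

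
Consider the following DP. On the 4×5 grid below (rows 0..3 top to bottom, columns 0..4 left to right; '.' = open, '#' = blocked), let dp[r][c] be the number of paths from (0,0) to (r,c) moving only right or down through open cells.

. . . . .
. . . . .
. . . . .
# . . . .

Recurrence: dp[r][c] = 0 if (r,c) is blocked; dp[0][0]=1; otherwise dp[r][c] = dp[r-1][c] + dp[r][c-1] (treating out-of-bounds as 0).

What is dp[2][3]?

r\c   0   1   2   3   4
  0   1   1   1   1   1
  1   1   2   3   4   5
  2   1   3   6  10  15
  3   0   3   9  19  34

10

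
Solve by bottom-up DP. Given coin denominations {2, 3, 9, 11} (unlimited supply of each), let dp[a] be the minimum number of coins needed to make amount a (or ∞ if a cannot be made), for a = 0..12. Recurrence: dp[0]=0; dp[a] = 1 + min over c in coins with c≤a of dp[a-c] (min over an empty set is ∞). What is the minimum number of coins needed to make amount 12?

 a  0  1  2  3  4  5  6  7  8  9 10 11 12
dp  0  -  1  1  2  2  2  3  3  1  4  1  2
(- denotes ∞ / unreachable)

2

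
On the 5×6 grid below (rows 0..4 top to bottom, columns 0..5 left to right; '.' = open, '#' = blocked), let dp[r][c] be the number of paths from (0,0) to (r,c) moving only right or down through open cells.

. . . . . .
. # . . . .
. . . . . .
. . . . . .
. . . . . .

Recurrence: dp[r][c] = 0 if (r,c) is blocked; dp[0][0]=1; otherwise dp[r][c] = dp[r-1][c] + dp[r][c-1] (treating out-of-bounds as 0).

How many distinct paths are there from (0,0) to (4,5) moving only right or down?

r\c   0   1   2   3   4   5
  0   1   1   1   1   1   1
  1   1   0   1   2   3   4
  2   1   1   2   4   7  11
  3   1   2   4   8  15  26
  4   1   3   7  15  30  56

56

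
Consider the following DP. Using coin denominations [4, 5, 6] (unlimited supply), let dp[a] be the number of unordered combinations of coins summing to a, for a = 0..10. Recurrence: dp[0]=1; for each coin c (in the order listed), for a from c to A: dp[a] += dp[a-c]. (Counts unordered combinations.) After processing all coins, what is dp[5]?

1

after  coin     0     1     2     3     4     5     6     7     8     9    10
          4     1     0     0     0     1     0     0     0     1     0     0
          5     1     0     0     0     1     1     0     0     1     1     1
          6     1     0     0     0     1     1     1     0     1     1     2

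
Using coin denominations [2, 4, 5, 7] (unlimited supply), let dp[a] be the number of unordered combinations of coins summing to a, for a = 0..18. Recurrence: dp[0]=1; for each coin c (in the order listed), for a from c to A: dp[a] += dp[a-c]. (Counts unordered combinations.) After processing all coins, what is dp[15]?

7

after  coin     0     1     2     3     4     5     6     7     8     9    10    11    12    13    14    15    16    17    18
          2     1     0     1     0     1     0     1     0     1     0     1     0     1     0     1     0     1     0     1
          4     1     0     1     0     2     0     2     0     3     0     3     0     4     0     4     0     5     0     5
          5     1     0     1     0     2     1     2     1     3     2     4     2     5     3     6     4     7     5     8
          7     1     0     1     0     2     1     2     2     3     3     4     4     6     5     8     7    10     9    12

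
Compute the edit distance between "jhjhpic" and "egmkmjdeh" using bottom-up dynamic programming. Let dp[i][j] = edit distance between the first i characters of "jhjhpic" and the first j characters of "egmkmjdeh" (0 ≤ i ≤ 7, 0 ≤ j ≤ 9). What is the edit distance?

   ''  e  g  m  k  m  j  d  e  h
''  0  1  2  3  4  5  6  7  8  9
 j  1  1  2  3  4  5  5  6  7  8
 h  2  2  2  3  4  5  6  6  7  7
 j  3  3  3  3  4  5  5  6  7  8
 h  4  4  4  4  4  5  6  6  7  7
 p  5  5  5  5  5  5  6  7  7  8
 i  6  6  6  6  6  6  6  7  8  8
 c  7  7  7  7  7  7  7  7  8  9

9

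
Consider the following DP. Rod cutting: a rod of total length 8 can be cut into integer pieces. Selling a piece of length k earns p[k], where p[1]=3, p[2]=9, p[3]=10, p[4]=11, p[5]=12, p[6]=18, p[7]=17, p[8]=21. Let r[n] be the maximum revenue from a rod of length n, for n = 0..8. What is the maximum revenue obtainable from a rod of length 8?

   n    0    1    2    3    4    5    6    7    8
r[n]    0    3    9   12   18   21   27   30   36

36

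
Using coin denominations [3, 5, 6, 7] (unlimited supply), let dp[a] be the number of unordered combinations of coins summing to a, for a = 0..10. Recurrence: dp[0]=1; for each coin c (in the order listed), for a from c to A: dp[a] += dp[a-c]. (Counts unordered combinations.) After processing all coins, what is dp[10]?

2

after  coin     0     1     2     3     4     5     6     7     8     9    10
          3     1     0     0     1     0     0     1     0     0     1     0
          5     1     0     0     1     0     1     1     0     1     1     1
          6     1     0     0     1     0     1     2     0     1     2     1
          7     1     0     0     1     0     1     2     1     1     2     2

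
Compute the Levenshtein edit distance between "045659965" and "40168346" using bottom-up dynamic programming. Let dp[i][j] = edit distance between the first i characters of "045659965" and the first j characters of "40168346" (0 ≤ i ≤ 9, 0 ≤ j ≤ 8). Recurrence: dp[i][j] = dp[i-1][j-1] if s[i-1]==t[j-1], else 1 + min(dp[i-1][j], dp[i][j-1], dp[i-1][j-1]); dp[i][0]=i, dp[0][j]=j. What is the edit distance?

7

   ''  4  0  1  6  8  3  4  6
''  0  1  2  3  4  5  6  7  8
 0  1  1  1  2  3  4  5  6  7
 4  2  1  2  2  3  4  5  5  6
 5  3  2  2  3  3  4  5  6  6
 6  4  3  3  3  3  4  5  6  6
 5  5  4  4  4  4  4  5  6  7
 9  6  5  5  5  5  5  5  6  7
 9  7  6  6  6  6  6  6  6  7
 6  8  7  7  7  6  7  7  7  6
 5  9  8  8  8  7  7  8  8  7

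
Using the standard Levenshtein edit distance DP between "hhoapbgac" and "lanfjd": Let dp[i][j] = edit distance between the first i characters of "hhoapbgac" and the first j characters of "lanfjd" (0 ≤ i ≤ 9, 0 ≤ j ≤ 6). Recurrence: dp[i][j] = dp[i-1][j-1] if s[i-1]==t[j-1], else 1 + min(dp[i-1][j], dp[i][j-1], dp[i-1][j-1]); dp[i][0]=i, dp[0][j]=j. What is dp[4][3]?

4

   ''  l  a  n  f  j  d
''  0  1  2  3  4  5  6
 h  1  1  2  3  4  5  6
 h  2  2  2  3  4  5  6
 o  3  3  3  3  4  5  6
 a  4  4  3  4  4  5  6
 p  5  5  4  4  5  5  6
 b  6  6  5  5  5  6  6
 g  7  7  6  6  6  6  7
 a  8  8  7  7  7  7  7
 c  9  9  8  8  8  8  8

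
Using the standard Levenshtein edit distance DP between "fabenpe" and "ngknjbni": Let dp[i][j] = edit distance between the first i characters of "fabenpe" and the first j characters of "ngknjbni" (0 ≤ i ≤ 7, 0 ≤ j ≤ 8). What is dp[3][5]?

   ''  n  g  k  n  j  b  n  i
''  0  1  2  3  4  5  6  7  8
 f  1  1  2  3  4  5  6  7  8
 a  2  2  2  3  4  5  6  7  8
 b  3  3  3  3  4  5  5  6  7
 e  4  4  4  4  4  5  6  6  7
 n  5  4  5  5  4  5  6  6  7
 p  6  5  5  6  5  5  6  7  7
 e  7  6  6  6  6  6  6  7  8

5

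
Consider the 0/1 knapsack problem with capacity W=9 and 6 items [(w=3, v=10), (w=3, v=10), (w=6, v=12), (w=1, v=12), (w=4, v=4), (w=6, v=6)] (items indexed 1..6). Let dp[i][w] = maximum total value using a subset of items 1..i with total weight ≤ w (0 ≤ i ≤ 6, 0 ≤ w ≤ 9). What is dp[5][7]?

32

i\w   0   1   2   3   4   5   6   7   8   9
  0   0   0   0   0   0   0   0   0   0   0
  1   0   0   0  10  10  10  10  10  10  10
  2   0   0   0  10  10  10  20  20  20  20
  3   0   0   0  10  10  10  20  20  20  22
  4   0  12  12  12  22  22  22  32  32  32
  5   0  12  12  12  22  22  22  32  32  32
  6   0  12  12  12  22  22  22  32  32  32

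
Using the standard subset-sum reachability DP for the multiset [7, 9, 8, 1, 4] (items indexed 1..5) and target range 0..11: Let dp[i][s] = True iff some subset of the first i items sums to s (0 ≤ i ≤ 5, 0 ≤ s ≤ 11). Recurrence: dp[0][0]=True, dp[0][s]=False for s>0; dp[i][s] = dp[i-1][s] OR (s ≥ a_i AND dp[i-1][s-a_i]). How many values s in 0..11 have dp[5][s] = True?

i\s   0   1   2   3   4   5   6   7   8   9  10  11
  0   T   F   F   F   F   F   F   F   F   F   F   F
  1   T   F   F   F   F   F   F   T   F   F   F   F
  2   T   F   F   F   F   F   F   T   F   T   F   F
  3   T   F   F   F   F   F   F   T   T   T   F   F
  4   T   T   F   F   F   F   F   T   T   T   T   F
  5   T   T   F   F   T   T   F   T   T   T   T   T

9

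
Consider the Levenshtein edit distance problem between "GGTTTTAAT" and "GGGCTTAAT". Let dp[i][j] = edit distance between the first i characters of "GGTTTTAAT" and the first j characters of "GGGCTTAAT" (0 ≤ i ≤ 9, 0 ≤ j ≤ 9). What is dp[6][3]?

4

   ''  G  G  G  C  T  T  A  A  T
''  0  1  2  3  4  5  6  7  8  9
 G  1  0  1  2  3  4  5  6  7  8
 G  2  1  0  1  2  3  4  5  6  7
 T  3  2  1  1  2  2  3  4  5  6
 T  4  3  2  2  2  2  2  3  4  5
 T  5  4  3  3  3  2  2  3  4  4
 T  6  5  4  4  4  3  2  3  4  4
 A  7  6  5  5  5  4  3  2  3  4
 A  8  7  6  6  6  5  4  3  2  3
 T  9  8  7  7  7  6  5  4  3  2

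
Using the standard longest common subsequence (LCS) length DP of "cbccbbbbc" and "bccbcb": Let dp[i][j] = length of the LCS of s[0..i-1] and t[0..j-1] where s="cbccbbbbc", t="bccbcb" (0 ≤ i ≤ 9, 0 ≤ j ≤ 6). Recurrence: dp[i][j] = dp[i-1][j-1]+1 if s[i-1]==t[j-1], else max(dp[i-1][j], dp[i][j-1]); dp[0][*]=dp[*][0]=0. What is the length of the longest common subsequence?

5

   ''  b  c  c  b  c  b
''  0  0  0  0  0  0  0
 c  0  0  1  1  1  1  1
 b  0  1  1  1  2  2  2
 c  0  1  2  2  2  3  3
 c  0  1  2  3  3  3  3
 b  0  1  2  3  4  4  4
 b  0  1  2  3  4  4  5
 b  0  1  2  3  4  4  5
 b  0  1  2  3  4  4  5
 c  0  1  2  3  4  5  5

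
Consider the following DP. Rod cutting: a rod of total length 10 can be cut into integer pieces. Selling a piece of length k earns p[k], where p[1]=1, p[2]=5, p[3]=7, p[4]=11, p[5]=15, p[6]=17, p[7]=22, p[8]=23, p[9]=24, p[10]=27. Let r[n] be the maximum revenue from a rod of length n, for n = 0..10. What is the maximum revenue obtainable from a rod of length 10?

   n    0    1    2    3    4    5    6    7    8    9   10
r[n]    0    1    5    7   11   15   17   22   23   27   30

30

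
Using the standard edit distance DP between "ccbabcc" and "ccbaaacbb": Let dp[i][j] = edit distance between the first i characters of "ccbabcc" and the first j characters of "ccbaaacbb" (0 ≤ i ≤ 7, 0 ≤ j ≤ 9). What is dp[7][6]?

   ''  c  c  b  a  a  a  c  b  b
''  0  1  2  3  4  5  6  7  8  9
 c  1  0  1  2  3  4  5  6  7  8
 c  2  1  0  1  2  3  4  5  6  7
 b  3  2  1  0  1  2  3  4  5  6
 a  4  3  2  1  0  1  2  3  4  5
 b  5  4  3  2  1  1  2  3  3  4
 c  6  5  4  3  2  2  2  2  3  4
 c  7  6  5  4  3  3  3  2  3  4

3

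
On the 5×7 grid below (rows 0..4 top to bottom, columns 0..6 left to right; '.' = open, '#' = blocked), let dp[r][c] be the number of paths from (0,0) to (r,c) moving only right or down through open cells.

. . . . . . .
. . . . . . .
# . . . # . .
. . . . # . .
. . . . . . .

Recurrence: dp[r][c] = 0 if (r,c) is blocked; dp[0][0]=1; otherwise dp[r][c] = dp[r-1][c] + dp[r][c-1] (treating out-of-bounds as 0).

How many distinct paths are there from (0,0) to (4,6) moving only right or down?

50

r\c   0   1   2   3   4   5   6
  0   1   1   1   1   1   1   1
  1   1   2   3   4   5   6   7
  2   0   2   5   9   0   6  13
  3   0   2   7  16   0   6  19
  4   0   2   9  25  25  31  50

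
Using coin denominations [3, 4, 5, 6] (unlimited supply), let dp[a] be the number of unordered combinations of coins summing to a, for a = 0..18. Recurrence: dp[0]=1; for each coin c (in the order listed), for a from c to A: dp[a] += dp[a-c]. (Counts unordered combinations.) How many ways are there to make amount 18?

after  coin     0     1     2     3     4     5     6     7     8     9    10    11    12    13    14    15    16    17    18
          3     1     0     0     1     0     0     1     0     0     1     0     0     1     0     0     1     0     0     1
          4     1     0     0     1     1     0     1     1     1     1     1     1     2     1     1     2     2     1     2
          5     1     0     0     1     1     1     1     1     2     2     2     2     3     3     3     4     4     4     5
          6     1     0     0     1     1     1     2     1     2     3     3     3     5     4     5     7     7     7    10

10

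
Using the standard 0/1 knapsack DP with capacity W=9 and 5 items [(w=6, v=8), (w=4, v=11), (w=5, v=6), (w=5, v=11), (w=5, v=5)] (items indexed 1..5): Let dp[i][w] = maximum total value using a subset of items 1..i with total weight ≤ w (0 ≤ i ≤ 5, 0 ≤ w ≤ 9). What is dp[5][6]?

11

i\w   0   1   2   3   4   5   6   7   8   9
  0   0   0   0   0   0   0   0   0   0   0
  1   0   0   0   0   0   0   8   8   8   8
  2   0   0   0   0  11  11  11  11  11  11
  3   0   0   0   0  11  11  11  11  11  17
  4   0   0   0   0  11  11  11  11  11  22
  5   0   0   0   0  11  11  11  11  11  22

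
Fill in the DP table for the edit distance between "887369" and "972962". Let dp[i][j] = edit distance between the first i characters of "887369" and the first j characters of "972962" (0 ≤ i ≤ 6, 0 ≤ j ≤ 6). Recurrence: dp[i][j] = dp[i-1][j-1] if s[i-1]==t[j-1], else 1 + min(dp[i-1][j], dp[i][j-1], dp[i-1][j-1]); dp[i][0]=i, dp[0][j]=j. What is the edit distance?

   ''  9  7  2  9  6  2
''  0  1  2  3  4  5  6
 8  1  1  2  3  4  5  6
 8  2  2  2  3  4  5  6
 7  3  3  2  3  4  5  6
 3  4  4  3  3  4  5  6
 6  5  5  4  4  4  4  5
 9  6  5  5  5  4  5  5

5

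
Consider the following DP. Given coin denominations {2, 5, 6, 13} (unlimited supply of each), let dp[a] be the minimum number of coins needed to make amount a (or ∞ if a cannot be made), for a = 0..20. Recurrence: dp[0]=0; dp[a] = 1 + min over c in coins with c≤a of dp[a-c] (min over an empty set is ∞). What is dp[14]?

3

 a  0  1  2  3  4  5  6  7  8  9 10 11 12 13 14 15 16 17 18 19 20
dp  0  -  1  -  2  1  1  2  2  3  2  2  2  1  3  2  3  3  2  2  3
(- denotes ∞ / unreachable)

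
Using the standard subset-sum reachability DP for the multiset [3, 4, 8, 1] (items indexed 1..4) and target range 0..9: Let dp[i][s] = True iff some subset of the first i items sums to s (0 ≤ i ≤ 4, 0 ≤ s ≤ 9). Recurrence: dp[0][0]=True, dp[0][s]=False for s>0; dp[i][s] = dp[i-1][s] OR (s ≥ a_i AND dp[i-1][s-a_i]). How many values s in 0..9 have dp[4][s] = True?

i\s   0   1   2   3   4   5   6   7   8   9
  0   T   F   F   F   F   F   F   F   F   F
  1   T   F   F   T   F   F   F   F   F   F
  2   T   F   F   T   T   F   F   T   F   F
  3   T   F   F   T   T   F   F   T   T   F
  4   T   T   F   T   T   T   F   T   T   T

8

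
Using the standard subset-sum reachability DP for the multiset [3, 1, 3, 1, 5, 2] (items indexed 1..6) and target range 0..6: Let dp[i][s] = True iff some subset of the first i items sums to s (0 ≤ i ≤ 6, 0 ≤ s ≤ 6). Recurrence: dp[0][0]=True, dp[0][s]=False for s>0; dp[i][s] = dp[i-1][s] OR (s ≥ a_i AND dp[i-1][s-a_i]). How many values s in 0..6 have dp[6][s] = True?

7

i\s   0   1   2   3   4   5   6
  0   T   F   F   F   F   F   F
  1   T   F   F   T   F   F   F
  2   T   T   F   T   T   F   F
  3   T   T   F   T   T   F   T
  4   T   T   T   T   T   T   T
  5   T   T   T   T   T   T   T
  6   T   T   T   T   T   T   T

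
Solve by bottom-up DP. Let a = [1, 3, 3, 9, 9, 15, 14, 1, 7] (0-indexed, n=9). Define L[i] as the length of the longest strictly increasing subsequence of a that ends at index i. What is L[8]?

   i    0    1    2    3    4    5    6    7    8
a[i]    1    3    3    9    9   15   14    1    7
L[i]    1    2    2    3    3    4    4    1    3

3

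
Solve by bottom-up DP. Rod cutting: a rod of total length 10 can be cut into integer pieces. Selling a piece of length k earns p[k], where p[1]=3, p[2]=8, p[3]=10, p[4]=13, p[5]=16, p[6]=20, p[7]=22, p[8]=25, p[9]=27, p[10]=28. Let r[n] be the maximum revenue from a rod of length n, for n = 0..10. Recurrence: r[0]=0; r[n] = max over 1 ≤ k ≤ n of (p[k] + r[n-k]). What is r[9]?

   n    0    1    2    3    4    5    6    7    8    9   10
r[n]    0    3    8   11   16   19   24   27   32   35   40

35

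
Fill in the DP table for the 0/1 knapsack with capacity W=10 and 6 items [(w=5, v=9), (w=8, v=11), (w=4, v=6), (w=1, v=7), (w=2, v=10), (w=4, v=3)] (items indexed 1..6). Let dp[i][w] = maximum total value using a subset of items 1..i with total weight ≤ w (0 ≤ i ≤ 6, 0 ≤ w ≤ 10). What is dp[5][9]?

i\w   0   1   2   3   4   5   6   7   8   9  10
  0   0   0   0   0   0   0   0   0   0   0   0
  1   0   0   0   0   0   9   9   9   9   9   9
  2   0   0   0   0   0   9   9   9  11  11  11
  3   0   0   0   0   6   9   9   9  11  15  15
  4   0   7   7   7   7  13  16  16  16  18  22
  5   0   7  10  17  17  17  17  23  26  26  26
  6   0   7  10  17  17  17  17  23  26  26  26

26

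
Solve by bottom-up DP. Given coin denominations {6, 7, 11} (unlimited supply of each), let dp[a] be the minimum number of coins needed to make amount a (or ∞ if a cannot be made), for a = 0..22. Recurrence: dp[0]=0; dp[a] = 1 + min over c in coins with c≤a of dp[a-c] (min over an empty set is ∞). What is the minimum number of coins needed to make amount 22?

2

 a  0  1  2  3  4  5  6  7  8  9 10 11 12 13 14 15 16 17 18 19 20 21 22
dp  0  -  -  -  -  -  1  1  -  -  -  1  2  2  2  -  -  2  2  3  3  3  2
(- denotes ∞ / unreachable)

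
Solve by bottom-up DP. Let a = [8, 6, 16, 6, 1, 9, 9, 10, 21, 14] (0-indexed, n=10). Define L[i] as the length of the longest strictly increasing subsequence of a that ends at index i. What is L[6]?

   i    0    1    2    3    4    5    6    7    8    9
a[i]    8    6   16    6    1    9    9   10   21   14
L[i]    1    1    2    1    1    2    2    3    4    4

2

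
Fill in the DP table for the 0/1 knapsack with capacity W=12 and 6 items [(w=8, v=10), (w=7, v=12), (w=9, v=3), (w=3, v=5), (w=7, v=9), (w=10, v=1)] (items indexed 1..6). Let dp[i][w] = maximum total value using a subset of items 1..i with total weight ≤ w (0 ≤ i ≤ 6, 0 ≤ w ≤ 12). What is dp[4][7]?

i\w   0   1   2   3   4   5   6   7   8   9  10  11  12
  0   0   0   0   0   0   0   0   0   0   0   0   0   0
  1   0   0   0   0   0   0   0   0  10  10  10  10  10
  2   0   0   0   0   0   0   0  12  12  12  12  12  12
  3   0   0   0   0   0   0   0  12  12  12  12  12  12
  4   0   0   0   5   5   5   5  12  12  12  17  17  17
  5   0   0   0   5   5   5   5  12  12  12  17  17  17
  6   0   0   0   5   5   5   5  12  12  12  17  17  17

12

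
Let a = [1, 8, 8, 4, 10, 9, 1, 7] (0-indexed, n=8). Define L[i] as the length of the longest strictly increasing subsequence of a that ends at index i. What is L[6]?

   i    0    1    2    3    4    5    6    7
a[i]    1    8    8    4   10    9    1    7
L[i]    1    2    2    2    3    3    1    3

1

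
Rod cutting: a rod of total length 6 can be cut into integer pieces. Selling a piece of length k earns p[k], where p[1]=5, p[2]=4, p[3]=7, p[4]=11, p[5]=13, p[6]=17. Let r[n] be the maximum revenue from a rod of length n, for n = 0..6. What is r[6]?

   n    0    1    2    3    4    5    6
r[n]    0    5   10   15   20   25   30

30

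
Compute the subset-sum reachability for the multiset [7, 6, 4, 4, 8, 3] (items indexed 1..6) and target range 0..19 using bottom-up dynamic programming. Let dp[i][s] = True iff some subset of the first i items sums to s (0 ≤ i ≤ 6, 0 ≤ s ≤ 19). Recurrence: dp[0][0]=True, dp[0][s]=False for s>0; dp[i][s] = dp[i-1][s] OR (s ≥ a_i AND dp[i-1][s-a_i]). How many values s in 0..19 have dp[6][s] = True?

17

i\s   0   1   2   3   4   5   6   7   8   9  10  11  12  13  14  15  16  17  18  19
  0   T   F   F   F   F   F   F   F   F   F   F   F   F   F   F   F   F   F   F   F
  1   T   F   F   F   F   F   F   T   F   F   F   F   F   F   F   F   F   F   F   F
  2   T   F   F   F   F   F   T   T   F   F   F   F   F   T   F   F   F   F   F   F
  3   T   F   F   F   T   F   T   T   F   F   T   T   F   T   F   F   F   T   F   F
  4   T   F   F   F   T   F   T   T   T   F   T   T   F   T   T   T   F   T   F   F
  5   T   F   F   F   T   F   T   T   T   F   T   T   T   T   T   T   T   T   T   T
  6   T   F   F   T   T   F   T   T   T   T   T   T   T   T   T   T   T   T   T   T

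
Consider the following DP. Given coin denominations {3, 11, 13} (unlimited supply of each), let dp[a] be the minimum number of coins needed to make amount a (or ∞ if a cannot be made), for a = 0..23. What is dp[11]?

1

 a  0  1  2  3  4  5  6  7  8  9 10 11 12 13 14 15 16 17 18 19 20 21 22 23
dp  0  -  -  1  -  -  2  -  -  3  -  1  4  1  2  5  2  3  6  3  4  7  2  5
(- denotes ∞ / unreachable)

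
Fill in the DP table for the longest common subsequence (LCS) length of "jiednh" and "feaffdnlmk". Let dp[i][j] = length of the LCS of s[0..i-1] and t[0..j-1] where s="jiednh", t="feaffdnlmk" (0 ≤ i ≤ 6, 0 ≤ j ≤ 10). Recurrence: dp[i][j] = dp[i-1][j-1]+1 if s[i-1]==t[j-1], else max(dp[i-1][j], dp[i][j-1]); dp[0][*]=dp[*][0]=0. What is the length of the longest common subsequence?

   ''  f  e  a  f  f  d  n  l  m  k
''  0  0  0  0  0  0  0  0  0  0  0
 j  0  0  0  0  0  0  0  0  0  0  0
 i  0  0  0  0  0  0  0  0  0  0  0
 e  0  0  1  1  1  1  1  1  1  1  1
 d  0  0  1  1  1  1  2  2  2  2  2
 n  0  0  1  1  1  1  2  3  3  3  3
 h  0  0  1  1  1  1  2  3  3  3  3

3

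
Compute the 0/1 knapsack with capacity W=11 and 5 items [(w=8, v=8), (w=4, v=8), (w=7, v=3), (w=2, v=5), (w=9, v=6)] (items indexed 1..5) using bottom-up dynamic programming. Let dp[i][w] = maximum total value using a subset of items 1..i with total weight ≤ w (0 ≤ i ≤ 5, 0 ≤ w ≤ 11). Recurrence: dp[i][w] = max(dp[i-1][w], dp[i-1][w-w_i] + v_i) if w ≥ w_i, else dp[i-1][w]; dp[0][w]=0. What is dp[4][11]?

i\w   0   1   2   3   4   5   6   7   8   9  10  11
  0   0   0   0   0   0   0   0   0   0   0   0   0
  1   0   0   0   0   0   0   0   0   8   8   8   8
  2   0   0   0   0   8   8   8   8   8   8   8   8
  3   0   0   0   0   8   8   8   8   8   8   8  11
  4   0   0   5   5   8   8  13  13  13  13  13  13
  5   0   0   5   5   8   8  13  13  13  13  13  13

13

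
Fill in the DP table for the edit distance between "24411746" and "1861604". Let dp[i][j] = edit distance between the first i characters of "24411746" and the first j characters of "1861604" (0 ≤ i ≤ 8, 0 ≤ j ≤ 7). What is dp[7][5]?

6

   ''  1  8  6  1  6  0  4
''  0  1  2  3  4  5  6  7
 2  1  1  2  3  4  5  6  7
 4  2  2  2  3  4  5  6  6
 4  3  3  3  3  4  5  6  6
 1  4  3  4  4  3  4  5  6
 1  5  4  4  5  4  4  5  6
 7  6  5  5  5  5  5  5  6
 4  7  6  6  6  6  6  6  5
 6  8  7  7  6  7  6  7  6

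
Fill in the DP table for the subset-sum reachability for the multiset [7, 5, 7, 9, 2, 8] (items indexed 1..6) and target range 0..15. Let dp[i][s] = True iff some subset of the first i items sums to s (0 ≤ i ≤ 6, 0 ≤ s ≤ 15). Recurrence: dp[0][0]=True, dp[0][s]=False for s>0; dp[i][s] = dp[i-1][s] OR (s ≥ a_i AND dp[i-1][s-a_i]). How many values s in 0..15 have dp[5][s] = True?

i\s   0   1   2   3   4   5   6   7   8   9  10  11  12  13  14  15
  0   T   F   F   F   F   F   F   F   F   F   F   F   F   F   F   F
  1   T   F   F   F   F   F   F   T   F   F   F   F   F   F   F   F
  2   T   F   F   F   F   T   F   T   F   F   F   F   T   F   F   F
  3   T   F   F   F   F   T   F   T   F   F   F   F   T   F   T   F
  4   T   F   F   F   F   T   F   T   F   T   F   F   T   F   T   F
  5   T   F   T   F   F   T   F   T   F   T   F   T   T   F   T   F
  6   T   F   T   F   F   T   F   T   T   T   T   T   T   T   T   T

8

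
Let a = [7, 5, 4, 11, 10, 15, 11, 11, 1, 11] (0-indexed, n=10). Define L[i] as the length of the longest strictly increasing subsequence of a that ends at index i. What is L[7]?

3

   i    0    1    2    3    4    5    6    7    8    9
a[i]    7    5    4   11   10   15   11   11    1   11
L[i]    1    1    1    2    2    3    3    3    1    3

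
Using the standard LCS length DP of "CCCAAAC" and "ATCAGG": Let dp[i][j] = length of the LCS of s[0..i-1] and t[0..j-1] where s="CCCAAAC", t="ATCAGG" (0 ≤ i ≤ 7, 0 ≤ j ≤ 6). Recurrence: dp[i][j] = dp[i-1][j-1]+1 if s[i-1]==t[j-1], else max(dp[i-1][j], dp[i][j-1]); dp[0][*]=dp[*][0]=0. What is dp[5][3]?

   ''  A  T  C  A  G  G
''  0  0  0  0  0  0  0
 C  0  0  0  1  1  1  1
 C  0  0  0  1  1  1  1
 C  0  0  0  1  1  1  1
 A  0  1  1  1  2  2  2
 A  0  1  1  1  2  2  2
 A  0  1  1  1  2  2  2
 C  0  1  1  2  2  2  2

1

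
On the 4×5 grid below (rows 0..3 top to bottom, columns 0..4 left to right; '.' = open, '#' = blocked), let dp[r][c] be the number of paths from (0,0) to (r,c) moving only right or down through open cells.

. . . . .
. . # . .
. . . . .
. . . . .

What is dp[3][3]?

r\c   0   1   2   3   4
  0   1   1   1   1   1
  1   1   2   0   1   2
  2   1   3   3   4   6
  3   1   4   7  11  17

11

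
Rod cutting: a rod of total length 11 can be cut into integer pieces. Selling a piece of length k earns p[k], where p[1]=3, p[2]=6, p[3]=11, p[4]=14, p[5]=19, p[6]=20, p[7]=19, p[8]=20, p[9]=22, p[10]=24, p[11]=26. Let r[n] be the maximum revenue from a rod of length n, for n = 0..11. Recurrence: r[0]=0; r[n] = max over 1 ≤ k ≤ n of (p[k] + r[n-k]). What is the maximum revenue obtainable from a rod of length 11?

   n    0    1    2    3    4    5    6    7    8    9   10   11
r[n]    0    3    6   11   14   19   22   25   30   33   38   41

41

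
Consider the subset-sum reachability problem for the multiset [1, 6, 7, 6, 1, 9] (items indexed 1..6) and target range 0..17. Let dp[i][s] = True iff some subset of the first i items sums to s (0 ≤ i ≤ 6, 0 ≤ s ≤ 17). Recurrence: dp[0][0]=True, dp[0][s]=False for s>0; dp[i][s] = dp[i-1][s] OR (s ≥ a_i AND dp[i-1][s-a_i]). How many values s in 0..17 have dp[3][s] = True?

i\s   0   1   2   3   4   5   6   7   8   9  10  11  12  13  14  15  16  17
  0   T   F   F   F   F   F   F   F   F   F   F   F   F   F   F   F   F   F
  1   T   T   F   F   F   F   F   F   F   F   F   F   F   F   F   F   F   F
  2   T   T   F   F   F   F   T   T   F   F   F   F   F   F   F   F   F   F
  3   T   T   F   F   F   F   T   T   T   F   F   F   F   T   T   F   F   F
  4   T   T   F   F   F   F   T   T   T   F   F   F   T   T   T   F   F   F
  5   T   T   T   F   F   F   T   T   T   T   F   F   T   T   T   T   F   F
  6   T   T   T   F   F   F   T   T   T   T   T   T   T   T   T   T   T   T

7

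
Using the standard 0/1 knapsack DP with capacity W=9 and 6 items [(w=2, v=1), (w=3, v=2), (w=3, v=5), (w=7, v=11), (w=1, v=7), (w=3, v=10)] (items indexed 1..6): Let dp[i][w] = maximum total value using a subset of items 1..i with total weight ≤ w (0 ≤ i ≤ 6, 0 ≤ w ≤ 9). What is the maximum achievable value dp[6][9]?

23

i\w   0   1   2   3   4   5   6   7   8   9
  0   0   0   0   0   0   0   0   0   0   0
  1   0   0   1   1   1   1   1   1   1   1
  2   0   0   1   2   2   3   3   3   3   3
  3   0   0   1   5   5   6   7   7   8   8
  4   0   0   1   5   5   6   7  11  11  12
  5   0   7   7   8  12  12  13  14  18  18
  6   0   7   7  10  17  17  18  22  22  23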